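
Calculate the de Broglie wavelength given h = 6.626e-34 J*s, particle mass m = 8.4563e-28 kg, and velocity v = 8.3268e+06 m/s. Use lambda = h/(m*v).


lambda = h / (m * v)
= 6.626e-34 / (8.4563e-28 * 8.3268e+06)
= 6.626e-34 / 7.0414e-21
= 9.4101e-14 m

9.4101e-14


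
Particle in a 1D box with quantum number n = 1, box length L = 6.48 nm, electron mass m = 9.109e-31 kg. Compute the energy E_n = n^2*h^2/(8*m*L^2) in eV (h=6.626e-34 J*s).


E = n^2 * h^2 / (8 * m * L^2)
= 1^2 * (6.626e-34)^2 / (8 * 9.109e-31 * (6.48e-9)^2)
= 1 * 4.3904e-67 / (8 * 9.109e-31 * 4.1990e-17)
= 1.4348e-21 J
= 0.009 eV

0.009


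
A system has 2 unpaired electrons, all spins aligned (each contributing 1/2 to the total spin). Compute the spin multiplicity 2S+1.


Total spin S = N * (1/2) = 2 * 0.5 = 1.0
Spin multiplicity = 2S + 1
= 2 * 1.0 + 1
= 3

3


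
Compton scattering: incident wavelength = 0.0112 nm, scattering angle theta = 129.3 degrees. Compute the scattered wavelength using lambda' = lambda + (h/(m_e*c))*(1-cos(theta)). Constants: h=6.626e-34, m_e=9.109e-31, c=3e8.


Compton wavelength: h/(m_e*c) = 2.4247e-12 m
d_lambda = 2.4247e-12 * (1 - cos(129.3 deg))
= 2.4247e-12 * 1.633381
= 3.9605e-12 m = 0.00396 nm
lambda' = 0.0112 + 0.00396
= 0.01516 nm

0.01516


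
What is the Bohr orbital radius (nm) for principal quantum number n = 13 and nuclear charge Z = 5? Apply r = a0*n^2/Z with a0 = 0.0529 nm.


r = a0 * n^2 / Z
= 0.0529 * 13^2 / 5
= 0.0529 * 169 / 5
= 1.788 nm

1.788


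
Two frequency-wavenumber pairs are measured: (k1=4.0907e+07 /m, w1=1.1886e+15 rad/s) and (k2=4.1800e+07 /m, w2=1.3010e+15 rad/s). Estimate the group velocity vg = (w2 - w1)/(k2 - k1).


vg = (w2 - w1) / (k2 - k1)
= (1.3010e+15 - 1.1886e+15) / (4.1800e+07 - 4.0907e+07)
= 1.1240e+14 / 8.9300e+05
= 1.2587e+08 m/s

1.2587e+08


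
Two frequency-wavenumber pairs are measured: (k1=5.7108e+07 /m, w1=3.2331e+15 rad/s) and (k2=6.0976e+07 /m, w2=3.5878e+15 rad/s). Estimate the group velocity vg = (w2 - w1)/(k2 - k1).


vg = (w2 - w1) / (k2 - k1)
= (3.5878e+15 - 3.2331e+15) / (6.0976e+07 - 5.7108e+07)
= 3.5470e+14 / 3.8680e+06
= 9.1701e+07 m/s

9.1701e+07


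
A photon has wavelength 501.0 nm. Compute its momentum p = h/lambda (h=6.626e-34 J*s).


p = h / lambda
= 6.626e-34 / (501.0e-9)
= 6.626e-34 / 5.0100e-07
= 1.3226e-27 kg*m/s

1.3226e-27


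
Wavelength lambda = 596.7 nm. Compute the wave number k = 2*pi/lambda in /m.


k = 2 * pi / lambda
= 6.2832 / (596.7e-9)
= 6.2832 / 5.9670e-07
= 1.0530e+07 /m

1.0530e+07


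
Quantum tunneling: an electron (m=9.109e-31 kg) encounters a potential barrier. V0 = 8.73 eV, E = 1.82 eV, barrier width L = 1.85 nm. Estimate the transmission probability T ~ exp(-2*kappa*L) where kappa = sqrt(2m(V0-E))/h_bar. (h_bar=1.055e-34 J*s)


V0 - E = 6.91 eV = 1.1070e-18 J
kappa = sqrt(2 * m * (V0-E)) / h_bar
= sqrt(2 * 9.109e-31 * 1.1070e-18) / 1.055e-34
= 1.3461e+10 /m
2*kappa*L = 2 * 1.3461e+10 * 1.85e-9
= 49.8047
T = exp(-49.8047) = 2.344851e-22

2.344851e-22


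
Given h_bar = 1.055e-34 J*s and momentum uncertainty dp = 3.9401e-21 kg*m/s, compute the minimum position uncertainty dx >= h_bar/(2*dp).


dx = h_bar / (2 * dp)
= 1.055e-34 / (2 * 3.9401e-21)
= 1.055e-34 / 7.8802e-21
= 1.3388e-14 m

1.3388e-14


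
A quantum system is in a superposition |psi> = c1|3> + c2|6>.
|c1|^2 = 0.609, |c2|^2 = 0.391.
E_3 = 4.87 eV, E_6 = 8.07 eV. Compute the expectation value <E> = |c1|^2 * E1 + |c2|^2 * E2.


<E> = |c1|^2 * E1 + |c2|^2 * E2
= 0.609 * 4.87 + 0.391 * 8.07
= 2.9658 + 3.1554
= 6.1212 eV

6.1212


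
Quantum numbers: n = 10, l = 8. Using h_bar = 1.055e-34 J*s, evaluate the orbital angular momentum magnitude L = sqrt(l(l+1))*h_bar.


L = sqrt(l*(l+1)) * h_bar
= sqrt(8 * 9) * 1.055e-34
= sqrt(72) * 1.055e-34
= 8.4853 * 1.055e-34
= 8.9520e-34 J*s

8.9520e-34


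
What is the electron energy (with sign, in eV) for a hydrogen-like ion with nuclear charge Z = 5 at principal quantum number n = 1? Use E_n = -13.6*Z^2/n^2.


E_n = -13.6 * Z^2 / n^2
= -13.6 * 5^2 / 1^2
= -13.6 * 25 / 1
= -340.0 eV

-340.0


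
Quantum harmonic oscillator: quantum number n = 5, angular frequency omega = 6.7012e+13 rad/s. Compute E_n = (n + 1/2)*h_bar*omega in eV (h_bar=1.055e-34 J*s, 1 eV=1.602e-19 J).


E = (n + 1/2) * h_bar * omega
= (5 + 0.5) * 1.055e-34 * 6.7012e+13
= 5.5 * 7.0698e-21
= 3.8884e-20 J
= 0.2427 eV

0.2427


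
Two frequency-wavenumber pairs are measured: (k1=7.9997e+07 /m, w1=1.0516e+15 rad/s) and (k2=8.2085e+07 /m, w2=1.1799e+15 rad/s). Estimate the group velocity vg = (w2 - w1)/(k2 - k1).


vg = (w2 - w1) / (k2 - k1)
= (1.1799e+15 - 1.0516e+15) / (8.2085e+07 - 7.9997e+07)
= 1.2830e+14 / 2.0880e+06
= 6.1446e+07 m/s

6.1446e+07


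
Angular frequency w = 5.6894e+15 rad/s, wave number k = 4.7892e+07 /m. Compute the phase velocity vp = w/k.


vp = w / k
= 5.6894e+15 / 4.7892e+07
= 1.1880e+08 m/s

1.1880e+08


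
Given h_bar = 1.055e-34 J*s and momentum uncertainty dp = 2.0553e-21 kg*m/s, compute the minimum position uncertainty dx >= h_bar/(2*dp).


dx = h_bar / (2 * dp)
= 1.055e-34 / (2 * 2.0553e-21)
= 1.055e-34 / 4.1106e-21
= 2.5665e-14 m

2.5665e-14


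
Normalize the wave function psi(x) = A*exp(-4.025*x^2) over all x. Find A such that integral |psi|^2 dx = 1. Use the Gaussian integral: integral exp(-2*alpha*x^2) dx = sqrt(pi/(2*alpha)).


integral |psi|^2 dx = A^2 * sqrt(pi/(2*alpha)) = 1
A^2 = sqrt(2*alpha/pi)
= sqrt(2 * 4.025 / pi)
= 1.600748
A = sqrt(1.600748)
= 1.2652

1.2652


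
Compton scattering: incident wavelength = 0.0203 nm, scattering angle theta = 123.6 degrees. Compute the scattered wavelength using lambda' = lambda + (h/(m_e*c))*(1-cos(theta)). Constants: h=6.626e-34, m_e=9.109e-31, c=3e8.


Compton wavelength: h/(m_e*c) = 2.4247e-12 m
d_lambda = 2.4247e-12 * (1 - cos(123.6 deg))
= 2.4247e-12 * 1.553392
= 3.7665e-12 m = 0.003767 nm
lambda' = 0.0203 + 0.003767
= 0.024067 nm

0.024067


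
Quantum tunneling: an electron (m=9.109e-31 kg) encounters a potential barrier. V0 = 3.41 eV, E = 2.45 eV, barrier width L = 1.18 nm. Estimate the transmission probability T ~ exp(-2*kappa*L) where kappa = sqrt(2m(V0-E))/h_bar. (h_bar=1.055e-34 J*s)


V0 - E = 0.96 eV = 1.5379e-19 J
kappa = sqrt(2 * m * (V0-E)) / h_bar
= sqrt(2 * 9.109e-31 * 1.5379e-19) / 1.055e-34
= 5.0172e+09 /m
2*kappa*L = 2 * 5.0172e+09 * 1.18e-9
= 11.8407
T = exp(-11.8407) = 7.205375e-06

7.205375e-06


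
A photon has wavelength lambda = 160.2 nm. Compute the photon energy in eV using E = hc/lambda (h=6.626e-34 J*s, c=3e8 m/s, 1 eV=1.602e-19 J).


E = hc / lambda
= (6.626e-34)(3e8) / (160.2e-9)
= 1.9878e-25 / 1.6020e-07
= 1.2408e-18 J
Converting to eV: 1.2408e-18 / 1.602e-19
= 7.7455 eV

7.7455


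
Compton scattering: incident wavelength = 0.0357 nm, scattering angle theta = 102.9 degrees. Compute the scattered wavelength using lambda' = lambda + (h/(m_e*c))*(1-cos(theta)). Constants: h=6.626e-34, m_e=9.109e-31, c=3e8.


Compton wavelength: h/(m_e*c) = 2.4247e-12 m
d_lambda = 2.4247e-12 * (1 - cos(102.9 deg))
= 2.4247e-12 * 1.22325
= 2.9660e-12 m = 0.002966 nm
lambda' = 0.0357 + 0.002966
= 0.038666 nm

0.038666


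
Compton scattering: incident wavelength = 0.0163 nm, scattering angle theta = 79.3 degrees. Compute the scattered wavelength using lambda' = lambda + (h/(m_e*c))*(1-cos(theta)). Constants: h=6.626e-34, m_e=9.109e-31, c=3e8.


Compton wavelength: h/(m_e*c) = 2.4247e-12 m
d_lambda = 2.4247e-12 * (1 - cos(79.3 deg))
= 2.4247e-12 * 0.814333
= 1.9745e-12 m = 0.001975 nm
lambda' = 0.0163 + 0.001975
= 0.018275 nm

0.018275


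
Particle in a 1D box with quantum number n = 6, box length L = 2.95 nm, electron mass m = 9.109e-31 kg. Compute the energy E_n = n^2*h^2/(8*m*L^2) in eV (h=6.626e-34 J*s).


E = n^2 * h^2 / (8 * m * L^2)
= 6^2 * (6.626e-34)^2 / (8 * 9.109e-31 * (2.95e-9)^2)
= 36 * 4.3904e-67 / (8 * 9.109e-31 * 8.7025e-18)
= 2.4923e-19 J
= 1.5557 eV

1.5557


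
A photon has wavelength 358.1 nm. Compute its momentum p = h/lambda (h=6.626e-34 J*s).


p = h / lambda
= 6.626e-34 / (358.1e-9)
= 6.626e-34 / 3.5810e-07
= 1.8503e-27 kg*m/s

1.8503e-27


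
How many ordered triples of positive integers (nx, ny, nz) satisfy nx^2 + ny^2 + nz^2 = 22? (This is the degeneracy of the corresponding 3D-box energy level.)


Enumerate all (nx, ny, nz) with nx^2 + ny^2 + nz^2 = 22:
(2,3,3)
(3,2,3)
(3,3,2)
Total degeneracy = 3

3


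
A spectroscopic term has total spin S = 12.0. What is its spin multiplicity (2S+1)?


Spin multiplicity = 2S + 1
= 2 * 12.0 + 1
= 24.0 + 1
= 25

25


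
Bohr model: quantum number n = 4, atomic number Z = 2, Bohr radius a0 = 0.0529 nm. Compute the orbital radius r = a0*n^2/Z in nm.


r = a0 * n^2 / Z
= 0.0529 * 4^2 / 2
= 0.0529 * 16 / 2
= 0.4232 nm

0.4232


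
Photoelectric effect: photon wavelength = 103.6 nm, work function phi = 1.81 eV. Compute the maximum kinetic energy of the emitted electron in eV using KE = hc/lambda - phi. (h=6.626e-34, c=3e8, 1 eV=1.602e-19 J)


E_photon = hc / lambda
= (6.626e-34)(3e8) / (103.6e-9)
= 1.9187e-18 J
= 11.9771 eV
KE = E_photon - phi
= 11.9771 - 1.81
= 10.1671 eV

10.1671


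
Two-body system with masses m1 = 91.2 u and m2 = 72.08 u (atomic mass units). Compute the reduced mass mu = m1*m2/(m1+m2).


mu = m1 * m2 / (m1 + m2)
= 91.2 * 72.08 / (91.2 + 72.08)
= 6573.696 / 163.28
= 40.2603 u

40.2603


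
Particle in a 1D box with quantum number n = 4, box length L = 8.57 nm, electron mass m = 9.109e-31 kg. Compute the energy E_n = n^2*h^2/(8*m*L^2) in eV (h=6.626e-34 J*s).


E = n^2 * h^2 / (8 * m * L^2)
= 4^2 * (6.626e-34)^2 / (8 * 9.109e-31 * (8.57e-9)^2)
= 16 * 4.3904e-67 / (8 * 9.109e-31 * 7.3445e-17)
= 1.3125e-20 J
= 0.0819 eV

0.0819


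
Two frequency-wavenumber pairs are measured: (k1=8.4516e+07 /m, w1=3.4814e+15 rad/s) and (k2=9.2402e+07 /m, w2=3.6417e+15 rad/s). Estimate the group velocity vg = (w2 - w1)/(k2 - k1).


vg = (w2 - w1) / (k2 - k1)
= (3.6417e+15 - 3.4814e+15) / (9.2402e+07 - 8.4516e+07)
= 1.6030e+14 / 7.8860e+06
= 2.0327e+07 m/s

2.0327e+07


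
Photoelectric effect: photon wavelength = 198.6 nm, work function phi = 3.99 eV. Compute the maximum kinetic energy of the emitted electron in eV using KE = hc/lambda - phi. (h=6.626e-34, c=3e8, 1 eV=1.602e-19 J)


E_photon = hc / lambda
= (6.626e-34)(3e8) / (198.6e-9)
= 1.0009e-18 J
= 6.2479 eV
KE = E_photon - phi
= 6.2479 - 3.99
= 2.2579 eV

2.2579


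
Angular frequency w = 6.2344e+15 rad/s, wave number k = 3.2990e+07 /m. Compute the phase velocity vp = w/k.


vp = w / k
= 6.2344e+15 / 3.2990e+07
= 1.8898e+08 m/s

1.8898e+08


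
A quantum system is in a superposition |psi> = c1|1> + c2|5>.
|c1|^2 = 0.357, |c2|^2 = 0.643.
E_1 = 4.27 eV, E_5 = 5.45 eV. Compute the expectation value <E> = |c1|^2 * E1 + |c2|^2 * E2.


<E> = |c1|^2 * E1 + |c2|^2 * E2
= 0.357 * 4.27 + 0.643 * 5.45
= 1.5244 + 3.5044
= 5.0287 eV

5.0287


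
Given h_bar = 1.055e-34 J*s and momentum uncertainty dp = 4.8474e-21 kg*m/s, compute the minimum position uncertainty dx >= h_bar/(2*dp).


dx = h_bar / (2 * dp)
= 1.055e-34 / (2 * 4.8474e-21)
= 1.055e-34 / 9.6948e-21
= 1.0882e-14 m

1.0882e-14


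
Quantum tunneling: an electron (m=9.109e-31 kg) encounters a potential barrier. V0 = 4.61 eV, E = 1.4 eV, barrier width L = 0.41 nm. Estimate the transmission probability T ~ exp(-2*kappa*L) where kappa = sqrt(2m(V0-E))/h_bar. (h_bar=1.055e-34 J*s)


V0 - E = 3.21 eV = 5.1424e-19 J
kappa = sqrt(2 * m * (V0-E)) / h_bar
= sqrt(2 * 9.109e-31 * 5.1424e-19) / 1.055e-34
= 9.1745e+09 /m
2*kappa*L = 2 * 9.1745e+09 * 0.41e-9
= 7.5231
T = exp(-7.5231) = 5.404669e-04

5.404669e-04


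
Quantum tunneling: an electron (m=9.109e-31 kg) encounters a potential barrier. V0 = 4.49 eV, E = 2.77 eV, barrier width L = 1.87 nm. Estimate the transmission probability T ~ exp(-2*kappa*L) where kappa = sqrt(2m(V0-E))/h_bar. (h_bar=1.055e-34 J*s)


V0 - E = 1.72 eV = 2.7554e-19 J
kappa = sqrt(2 * m * (V0-E)) / h_bar
= sqrt(2 * 9.109e-31 * 2.7554e-19) / 1.055e-34
= 6.7157e+09 /m
2*kappa*L = 2 * 6.7157e+09 * 1.87e-9
= 25.1168
T = exp(-25.1168) = 1.235651e-11

1.235651e-11


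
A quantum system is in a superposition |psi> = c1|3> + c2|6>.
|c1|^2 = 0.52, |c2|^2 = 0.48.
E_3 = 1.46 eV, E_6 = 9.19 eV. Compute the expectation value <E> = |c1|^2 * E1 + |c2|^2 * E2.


<E> = |c1|^2 * E1 + |c2|^2 * E2
= 0.52 * 1.46 + 0.48 * 9.19
= 0.7592 + 4.4112
= 5.1704 eV

5.1704


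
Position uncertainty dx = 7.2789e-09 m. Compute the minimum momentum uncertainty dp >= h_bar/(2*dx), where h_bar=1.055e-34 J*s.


dp = h_bar / (2 * dx)
= 1.055e-34 / (2 * 7.2789e-09)
= 1.055e-34 / 1.4558e-08
= 7.2470e-27 kg*m/s

7.2470e-27


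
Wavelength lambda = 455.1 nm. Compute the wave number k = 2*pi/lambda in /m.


k = 2 * pi / lambda
= 6.2832 / (455.1e-9)
= 6.2832 / 4.5510e-07
= 1.3806e+07 /m

1.3806e+07


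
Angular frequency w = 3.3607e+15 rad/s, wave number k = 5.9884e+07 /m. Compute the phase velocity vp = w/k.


vp = w / k
= 3.3607e+15 / 5.9884e+07
= 5.6120e+07 m/s

5.6120e+07


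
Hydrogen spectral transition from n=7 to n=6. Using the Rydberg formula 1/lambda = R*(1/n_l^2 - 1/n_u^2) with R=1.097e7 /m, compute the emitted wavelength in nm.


1/lambda = R * (1/n_l^2 - 1/n_u^2)
= 1.097e7 * (1/6^2 - 1/7^2)
= 1.097e7 * (0.027778 - 0.020408)
= 1.097e7 * 0.00737
= 8.0845e+04 /m
lambda = 1 / 8.0845e+04 = 12369.3991 nm

12369.3991


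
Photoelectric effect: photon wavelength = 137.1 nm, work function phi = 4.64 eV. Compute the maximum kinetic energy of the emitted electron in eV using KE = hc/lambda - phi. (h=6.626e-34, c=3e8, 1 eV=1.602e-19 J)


E_photon = hc / lambda
= (6.626e-34)(3e8) / (137.1e-9)
= 1.4499e-18 J
= 9.0505 eV
KE = E_photon - phi
= 9.0505 - 4.64
= 4.4105 eV

4.4105


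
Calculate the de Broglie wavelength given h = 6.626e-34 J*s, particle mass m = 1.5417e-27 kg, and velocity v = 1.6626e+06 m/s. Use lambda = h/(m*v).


lambda = h / (m * v)
= 6.626e-34 / (1.5417e-27 * 1.6626e+06)
= 6.626e-34 / 2.5632e-21
= 2.5850e-13 m

2.5850e-13


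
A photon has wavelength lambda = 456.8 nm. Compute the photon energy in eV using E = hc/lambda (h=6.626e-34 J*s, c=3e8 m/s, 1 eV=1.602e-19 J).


E = hc / lambda
= (6.626e-34)(3e8) / (456.8e-9)
= 1.9878e-25 / 4.5680e-07
= 4.3516e-19 J
Converting to eV: 4.3516e-19 / 1.602e-19
= 2.7163 eV

2.7163


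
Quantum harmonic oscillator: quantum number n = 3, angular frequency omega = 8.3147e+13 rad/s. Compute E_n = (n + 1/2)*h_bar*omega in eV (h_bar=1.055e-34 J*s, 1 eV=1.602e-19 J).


E = (n + 1/2) * h_bar * omega
= (3 + 0.5) * 1.055e-34 * 8.3147e+13
= 3.5 * 8.7720e-21
= 3.0702e-20 J
= 0.1916 eV

0.1916


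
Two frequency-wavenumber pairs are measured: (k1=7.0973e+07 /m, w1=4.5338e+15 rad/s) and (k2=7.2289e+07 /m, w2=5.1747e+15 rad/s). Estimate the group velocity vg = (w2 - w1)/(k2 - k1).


vg = (w2 - w1) / (k2 - k1)
= (5.1747e+15 - 4.5338e+15) / (7.2289e+07 - 7.0973e+07)
= 6.4090e+14 / 1.3160e+06
= 4.8701e+08 m/s

4.8701e+08


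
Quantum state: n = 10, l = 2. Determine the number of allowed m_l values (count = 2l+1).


m_l ranges from -l to +l in integer steps
So m_l goes from -2 to +2
Count = 2l + 1 = 2*2 + 1
= 5

5


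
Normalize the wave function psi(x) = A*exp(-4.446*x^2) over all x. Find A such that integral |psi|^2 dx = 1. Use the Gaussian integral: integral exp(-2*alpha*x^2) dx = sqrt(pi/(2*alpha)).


integral |psi|^2 dx = A^2 * sqrt(pi/(2*alpha)) = 1
A^2 = sqrt(2*alpha/pi)
= sqrt(2 * 4.446 / pi)
= 1.682383
A = sqrt(1.682383)
= 1.2971

1.2971


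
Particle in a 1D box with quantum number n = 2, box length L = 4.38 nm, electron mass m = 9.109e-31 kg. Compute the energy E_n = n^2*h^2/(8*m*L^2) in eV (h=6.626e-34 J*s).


E = n^2 * h^2 / (8 * m * L^2)
= 2^2 * (6.626e-34)^2 / (8 * 9.109e-31 * (4.38e-9)^2)
= 4 * 4.3904e-67 / (8 * 9.109e-31 * 1.9184e-17)
= 1.2562e-20 J
= 0.0784 eV

0.0784


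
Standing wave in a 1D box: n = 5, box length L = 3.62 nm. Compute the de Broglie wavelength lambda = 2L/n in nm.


lambda = 2L / n
= 2 * 3.62 / 5
= 7.24 / 5
= 1.448 nm

1.448


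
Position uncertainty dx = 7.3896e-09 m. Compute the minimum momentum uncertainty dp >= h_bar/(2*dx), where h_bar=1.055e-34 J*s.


dp = h_bar / (2 * dx)
= 1.055e-34 / (2 * 7.3896e-09)
= 1.055e-34 / 1.4779e-08
= 7.1384e-27 kg*m/s

7.1384e-27


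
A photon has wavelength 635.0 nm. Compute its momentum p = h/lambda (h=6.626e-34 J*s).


p = h / lambda
= 6.626e-34 / (635.0e-9)
= 6.626e-34 / 6.3500e-07
= 1.0435e-27 kg*m/s

1.0435e-27


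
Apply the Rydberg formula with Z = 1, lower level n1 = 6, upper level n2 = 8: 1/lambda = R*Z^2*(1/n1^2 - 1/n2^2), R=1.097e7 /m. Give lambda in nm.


1/lambda = R * Z^2 * (1/n1^2 - 1/n2^2)
= 1.097e7 * 1^2 * (1/6^2 - 1/8^2)
= 1.097e7 * 1 * (0.027778 - 0.015625)
= 1.3332e+05 /m
lambda = 1 / 1.3332e+05
= 7500.9767 nm

7500.9767


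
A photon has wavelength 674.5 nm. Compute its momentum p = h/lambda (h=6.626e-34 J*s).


p = h / lambda
= 6.626e-34 / (674.5e-9)
= 6.626e-34 / 6.7450e-07
= 9.8236e-28 kg*m/s

9.8236e-28


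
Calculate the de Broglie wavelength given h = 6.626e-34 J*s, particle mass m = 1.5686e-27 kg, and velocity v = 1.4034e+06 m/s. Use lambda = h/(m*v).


lambda = h / (m * v)
= 6.626e-34 / (1.5686e-27 * 1.4034e+06)
= 6.626e-34 / 2.2014e-21
= 3.0099e-13 m

3.0099e-13


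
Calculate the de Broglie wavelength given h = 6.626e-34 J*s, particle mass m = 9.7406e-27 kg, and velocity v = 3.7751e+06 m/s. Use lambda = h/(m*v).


lambda = h / (m * v)
= 6.626e-34 / (9.7406e-27 * 3.7751e+06)
= 6.626e-34 / 3.6772e-20
= 1.8019e-14 m

1.8019e-14


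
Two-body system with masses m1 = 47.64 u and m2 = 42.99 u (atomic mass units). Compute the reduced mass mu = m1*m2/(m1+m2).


mu = m1 * m2 / (m1 + m2)
= 47.64 * 42.99 / (47.64 + 42.99)
= 2048.0436 / 90.63
= 22.5979 u

22.5979


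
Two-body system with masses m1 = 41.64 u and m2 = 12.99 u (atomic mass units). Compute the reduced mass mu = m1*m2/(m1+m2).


mu = m1 * m2 / (m1 + m2)
= 41.64 * 12.99 / (41.64 + 12.99)
= 540.9036 / 54.63
= 9.9012 u

9.9012


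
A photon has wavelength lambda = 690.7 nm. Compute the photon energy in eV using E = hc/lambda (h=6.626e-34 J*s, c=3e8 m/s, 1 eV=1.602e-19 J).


E = hc / lambda
= (6.626e-34)(3e8) / (690.7e-9)
= 1.9878e-25 / 6.9070e-07
= 2.8779e-19 J
Converting to eV: 2.8779e-19 / 1.602e-19
= 1.7965 eV

1.7965


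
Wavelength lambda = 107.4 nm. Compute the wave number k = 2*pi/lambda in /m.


k = 2 * pi / lambda
= 6.2832 / (107.4e-9)
= 6.2832 / 1.0740e-07
= 5.8503e+07 /m

5.8503e+07


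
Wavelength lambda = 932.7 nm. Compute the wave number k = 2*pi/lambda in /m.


k = 2 * pi / lambda
= 6.2832 / (932.7e-9)
= 6.2832 / 9.3270e-07
= 6.7366e+06 /m

6.7366e+06


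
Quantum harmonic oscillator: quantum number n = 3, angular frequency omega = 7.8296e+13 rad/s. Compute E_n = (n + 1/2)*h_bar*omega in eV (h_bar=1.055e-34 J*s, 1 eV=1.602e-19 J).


E = (n + 1/2) * h_bar * omega
= (3 + 0.5) * 1.055e-34 * 7.8296e+13
= 3.5 * 8.2602e-21
= 2.8911e-20 J
= 0.1805 eV

0.1805


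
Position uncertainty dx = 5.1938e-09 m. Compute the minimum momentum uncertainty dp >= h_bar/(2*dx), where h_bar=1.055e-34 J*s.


dp = h_bar / (2 * dx)
= 1.055e-34 / (2 * 5.1938e-09)
= 1.055e-34 / 1.0388e-08
= 1.0156e-26 kg*m/s

1.0156e-26


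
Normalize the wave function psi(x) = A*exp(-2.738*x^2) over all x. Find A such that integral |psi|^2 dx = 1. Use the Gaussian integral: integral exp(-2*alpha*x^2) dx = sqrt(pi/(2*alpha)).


integral |psi|^2 dx = A^2 * sqrt(pi/(2*alpha)) = 1
A^2 = sqrt(2*alpha/pi)
= sqrt(2 * 2.738 / pi)
= 1.320252
A = sqrt(1.320252)
= 1.149

1.149


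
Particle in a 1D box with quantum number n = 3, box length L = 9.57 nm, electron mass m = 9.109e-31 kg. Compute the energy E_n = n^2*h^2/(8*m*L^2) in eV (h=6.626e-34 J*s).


E = n^2 * h^2 / (8 * m * L^2)
= 3^2 * (6.626e-34)^2 / (8 * 9.109e-31 * (9.57e-9)^2)
= 9 * 4.3904e-67 / (8 * 9.109e-31 * 9.1585e-17)
= 5.9205e-21 J
= 0.037 eV

0.037


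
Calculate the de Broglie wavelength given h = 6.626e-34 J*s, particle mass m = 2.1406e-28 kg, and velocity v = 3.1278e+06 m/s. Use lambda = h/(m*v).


lambda = h / (m * v)
= 6.626e-34 / (2.1406e-28 * 3.1278e+06)
= 6.626e-34 / 6.6954e-22
= 9.8964e-13 m

9.8964e-13


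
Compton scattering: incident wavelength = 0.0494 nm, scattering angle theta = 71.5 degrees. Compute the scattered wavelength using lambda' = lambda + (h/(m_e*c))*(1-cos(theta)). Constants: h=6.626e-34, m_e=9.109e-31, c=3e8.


Compton wavelength: h/(m_e*c) = 2.4247e-12 m
d_lambda = 2.4247e-12 * (1 - cos(71.5 deg))
= 2.4247e-12 * 0.682695
= 1.6553e-12 m = 0.001655 nm
lambda' = 0.0494 + 0.001655
= 0.051055 nm

0.051055


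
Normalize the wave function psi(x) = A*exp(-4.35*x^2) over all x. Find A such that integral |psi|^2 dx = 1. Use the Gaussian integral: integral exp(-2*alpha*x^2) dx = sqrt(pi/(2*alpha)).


integral |psi|^2 dx = A^2 * sqrt(pi/(2*alpha)) = 1
A^2 = sqrt(2*alpha/pi)
= sqrt(2 * 4.35 / pi)
= 1.66412
A = sqrt(1.66412)
= 1.29

1.29


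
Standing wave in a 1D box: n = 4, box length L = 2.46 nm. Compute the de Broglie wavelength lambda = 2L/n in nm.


lambda = 2L / n
= 2 * 2.46 / 4
= 4.92 / 4
= 1.23 nm

1.23


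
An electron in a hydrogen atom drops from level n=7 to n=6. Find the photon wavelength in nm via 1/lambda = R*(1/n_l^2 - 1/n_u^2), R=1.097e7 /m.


1/lambda = R * (1/n_l^2 - 1/n_u^2)
= 1.097e7 * (1/6^2 - 1/7^2)
= 1.097e7 * (0.027778 - 0.020408)
= 1.097e7 * 0.00737
= 8.0845e+04 /m
lambda = 1 / 8.0845e+04 = 12369.3991 nm

12369.3991


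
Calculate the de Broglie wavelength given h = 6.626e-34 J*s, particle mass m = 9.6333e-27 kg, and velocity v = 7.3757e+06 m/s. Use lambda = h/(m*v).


lambda = h / (m * v)
= 6.626e-34 / (9.6333e-27 * 7.3757e+06)
= 6.626e-34 / 7.1052e-20
= 9.3255e-15 m

9.3255e-15


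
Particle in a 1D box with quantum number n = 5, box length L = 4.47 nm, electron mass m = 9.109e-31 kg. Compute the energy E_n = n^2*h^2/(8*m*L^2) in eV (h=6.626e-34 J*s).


E = n^2 * h^2 / (8 * m * L^2)
= 5^2 * (6.626e-34)^2 / (8 * 9.109e-31 * (4.47e-9)^2)
= 25 * 4.3904e-67 / (8 * 9.109e-31 * 1.9981e-17)
= 7.5382e-20 J
= 0.4705 eV

0.4705


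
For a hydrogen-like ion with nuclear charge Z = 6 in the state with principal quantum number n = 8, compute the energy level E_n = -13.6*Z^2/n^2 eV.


E_n = -13.6 * Z^2 / n^2
= -13.6 * 6^2 / 8^2
= -13.6 * 36 / 64
= -7.65 eV

-7.65


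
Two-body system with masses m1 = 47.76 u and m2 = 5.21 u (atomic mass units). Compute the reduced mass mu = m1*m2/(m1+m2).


mu = m1 * m2 / (m1 + m2)
= 47.76 * 5.21 / (47.76 + 5.21)
= 248.8296 / 52.97
= 4.6976 u

4.6976


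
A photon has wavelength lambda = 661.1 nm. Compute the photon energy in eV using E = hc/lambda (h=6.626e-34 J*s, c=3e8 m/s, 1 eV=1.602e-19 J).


E = hc / lambda
= (6.626e-34)(3e8) / (661.1e-9)
= 1.9878e-25 / 6.6110e-07
= 3.0068e-19 J
Converting to eV: 3.0068e-19 / 1.602e-19
= 1.8769 eV

1.8769


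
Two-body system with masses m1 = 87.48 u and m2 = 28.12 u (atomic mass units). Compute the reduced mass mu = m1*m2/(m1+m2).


mu = m1 * m2 / (m1 + m2)
= 87.48 * 28.12 / (87.48 + 28.12)
= 2459.9376 / 115.6
= 21.2797 u

21.2797


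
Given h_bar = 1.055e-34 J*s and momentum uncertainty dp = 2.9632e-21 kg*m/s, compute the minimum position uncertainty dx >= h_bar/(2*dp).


dx = h_bar / (2 * dp)
= 1.055e-34 / (2 * 2.9632e-21)
= 1.055e-34 / 5.9264e-21
= 1.7802e-14 m

1.7802e-14


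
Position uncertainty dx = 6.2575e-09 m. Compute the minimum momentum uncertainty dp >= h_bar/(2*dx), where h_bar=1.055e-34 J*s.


dp = h_bar / (2 * dx)
= 1.055e-34 / (2 * 6.2575e-09)
= 1.055e-34 / 1.2515e-08
= 8.4299e-27 kg*m/s

8.4299e-27


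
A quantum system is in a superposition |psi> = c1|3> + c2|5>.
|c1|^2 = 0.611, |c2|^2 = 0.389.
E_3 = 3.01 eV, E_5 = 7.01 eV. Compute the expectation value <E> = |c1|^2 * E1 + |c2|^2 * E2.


<E> = |c1|^2 * E1 + |c2|^2 * E2
= 0.611 * 3.01 + 0.389 * 7.01
= 1.8391 + 2.7269
= 4.566 eV

4.566


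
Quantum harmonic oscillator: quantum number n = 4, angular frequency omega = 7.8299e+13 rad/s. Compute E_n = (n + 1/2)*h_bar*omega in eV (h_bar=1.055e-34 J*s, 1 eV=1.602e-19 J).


E = (n + 1/2) * h_bar * omega
= (4 + 0.5) * 1.055e-34 * 7.8299e+13
= 4.5 * 8.2605e-21
= 3.7172e-20 J
= 0.232 eV

0.232


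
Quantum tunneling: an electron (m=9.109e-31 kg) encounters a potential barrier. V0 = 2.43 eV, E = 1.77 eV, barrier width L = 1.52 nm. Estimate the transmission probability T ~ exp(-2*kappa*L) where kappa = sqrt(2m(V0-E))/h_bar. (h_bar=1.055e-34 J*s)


V0 - E = 0.66 eV = 1.0573e-19 J
kappa = sqrt(2 * m * (V0-E)) / h_bar
= sqrt(2 * 9.109e-31 * 1.0573e-19) / 1.055e-34
= 4.1601e+09 /m
2*kappa*L = 2 * 4.1601e+09 * 1.52e-9
= 12.6466
T = exp(-12.6466) = 3.218399e-06

3.218399e-06


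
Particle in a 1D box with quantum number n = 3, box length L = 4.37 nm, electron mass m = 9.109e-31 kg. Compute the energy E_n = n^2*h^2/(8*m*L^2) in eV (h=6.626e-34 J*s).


E = n^2 * h^2 / (8 * m * L^2)
= 3^2 * (6.626e-34)^2 / (8 * 9.109e-31 * (4.37e-9)^2)
= 9 * 4.3904e-67 / (8 * 9.109e-31 * 1.9097e-17)
= 2.8394e-20 J
= 0.1772 eV

0.1772


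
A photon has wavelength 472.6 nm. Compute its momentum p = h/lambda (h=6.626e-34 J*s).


p = h / lambda
= 6.626e-34 / (472.6e-9)
= 6.626e-34 / 4.7260e-07
= 1.4020e-27 kg*m/s

1.4020e-27


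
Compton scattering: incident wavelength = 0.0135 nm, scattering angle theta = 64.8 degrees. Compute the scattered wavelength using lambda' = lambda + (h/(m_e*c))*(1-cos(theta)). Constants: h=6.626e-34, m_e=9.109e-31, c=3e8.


Compton wavelength: h/(m_e*c) = 2.4247e-12 m
d_lambda = 2.4247e-12 * (1 - cos(64.8 deg))
= 2.4247e-12 * 0.574221
= 1.3923e-12 m = 0.001392 nm
lambda' = 0.0135 + 0.001392
= 0.014892 nm

0.014892


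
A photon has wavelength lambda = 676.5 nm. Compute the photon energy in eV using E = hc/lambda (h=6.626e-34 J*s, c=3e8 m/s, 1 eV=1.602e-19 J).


E = hc / lambda
= (6.626e-34)(3e8) / (676.5e-9)
= 1.9878e-25 / 6.7650e-07
= 2.9384e-19 J
Converting to eV: 2.9384e-19 / 1.602e-19
= 1.8342 eV

1.8342


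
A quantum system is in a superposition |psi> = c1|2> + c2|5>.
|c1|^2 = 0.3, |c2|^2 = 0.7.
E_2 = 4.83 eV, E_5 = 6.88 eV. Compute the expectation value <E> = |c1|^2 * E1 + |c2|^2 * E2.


<E> = |c1|^2 * E1 + |c2|^2 * E2
= 0.3 * 4.83 + 0.7 * 6.88
= 1.449 + 4.816
= 6.265 eV

6.265


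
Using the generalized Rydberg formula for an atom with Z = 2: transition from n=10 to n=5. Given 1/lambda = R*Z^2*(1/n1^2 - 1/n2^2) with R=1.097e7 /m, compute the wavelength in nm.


1/lambda = R * Z^2 * (1/n1^2 - 1/n2^2)
= 1.097e7 * 2^2 * (1/5^2 - 1/10^2)
= 1.097e7 * 4 * (0.04 - 0.01)
= 1.3164e+06 /m
lambda = 1 / 1.3164e+06
= 759.6475 nm

759.6475


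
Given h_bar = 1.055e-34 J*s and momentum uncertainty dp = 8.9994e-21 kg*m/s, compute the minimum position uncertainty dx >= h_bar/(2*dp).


dx = h_bar / (2 * dp)
= 1.055e-34 / (2 * 8.9994e-21)
= 1.055e-34 / 1.7999e-20
= 5.8615e-15 m

5.8615e-15


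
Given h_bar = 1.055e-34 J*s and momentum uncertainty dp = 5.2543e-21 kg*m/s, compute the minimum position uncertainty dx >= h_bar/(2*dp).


dx = h_bar / (2 * dp)
= 1.055e-34 / (2 * 5.2543e-21)
= 1.055e-34 / 1.0509e-20
= 1.0039e-14 m

1.0039e-14


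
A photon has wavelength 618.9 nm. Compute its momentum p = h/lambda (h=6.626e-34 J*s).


p = h / lambda
= 6.626e-34 / (618.9e-9)
= 6.626e-34 / 6.1890e-07
= 1.0706e-27 kg*m/s

1.0706e-27


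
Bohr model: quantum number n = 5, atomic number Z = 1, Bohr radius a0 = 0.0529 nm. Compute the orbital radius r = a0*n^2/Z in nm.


r = a0 * n^2 / Z
= 0.0529 * 5^2 / 1
= 0.0529 * 25 / 1
= 1.3225 nm

1.3225


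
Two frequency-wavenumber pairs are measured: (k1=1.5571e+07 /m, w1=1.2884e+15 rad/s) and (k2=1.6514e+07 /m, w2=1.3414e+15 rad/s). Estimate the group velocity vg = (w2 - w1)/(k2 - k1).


vg = (w2 - w1) / (k2 - k1)
= (1.3414e+15 - 1.2884e+15) / (1.6514e+07 - 1.5571e+07)
= 5.3000e+13 / 9.4300e+05
= 5.6204e+07 m/s

5.6204e+07


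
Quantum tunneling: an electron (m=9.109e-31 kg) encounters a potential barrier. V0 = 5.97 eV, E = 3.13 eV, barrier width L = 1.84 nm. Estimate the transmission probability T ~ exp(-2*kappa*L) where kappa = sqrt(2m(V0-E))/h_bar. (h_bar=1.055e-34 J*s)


V0 - E = 2.84 eV = 4.5497e-19 J
kappa = sqrt(2 * m * (V0-E)) / h_bar
= sqrt(2 * 9.109e-31 * 4.5497e-19) / 1.055e-34
= 8.6296e+09 /m
2*kappa*L = 2 * 8.6296e+09 * 1.84e-9
= 31.7568
T = exp(-31.7568) = 1.615162e-14

1.615162e-14


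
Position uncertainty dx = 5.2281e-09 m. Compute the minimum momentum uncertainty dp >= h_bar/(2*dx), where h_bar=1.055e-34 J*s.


dp = h_bar / (2 * dx)
= 1.055e-34 / (2 * 5.2281e-09)
= 1.055e-34 / 1.0456e-08
= 1.0090e-26 kg*m/s

1.0090e-26


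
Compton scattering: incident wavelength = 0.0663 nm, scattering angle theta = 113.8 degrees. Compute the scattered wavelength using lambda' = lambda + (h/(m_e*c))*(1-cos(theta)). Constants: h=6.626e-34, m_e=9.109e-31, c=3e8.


Compton wavelength: h/(m_e*c) = 2.4247e-12 m
d_lambda = 2.4247e-12 * (1 - cos(113.8 deg))
= 2.4247e-12 * 1.403545
= 3.4032e-12 m = 0.003403 nm
lambda' = 0.0663 + 0.003403
= 0.069703 nm

0.069703


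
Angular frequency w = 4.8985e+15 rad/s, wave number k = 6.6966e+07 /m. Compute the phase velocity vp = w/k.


vp = w / k
= 4.8985e+15 / 6.6966e+07
= 7.3149e+07 m/s

7.3149e+07


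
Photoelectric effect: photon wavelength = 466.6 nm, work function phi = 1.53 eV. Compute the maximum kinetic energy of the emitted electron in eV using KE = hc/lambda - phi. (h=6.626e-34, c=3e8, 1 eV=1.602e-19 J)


E_photon = hc / lambda
= (6.626e-34)(3e8) / (466.6e-9)
= 4.2602e-19 J
= 2.6593 eV
KE = E_photon - phi
= 2.6593 - 1.53
= 1.1293 eV

1.1293


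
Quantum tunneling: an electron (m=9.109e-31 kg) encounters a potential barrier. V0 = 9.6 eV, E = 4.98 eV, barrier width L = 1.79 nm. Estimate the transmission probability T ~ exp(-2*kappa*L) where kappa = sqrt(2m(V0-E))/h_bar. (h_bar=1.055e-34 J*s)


V0 - E = 4.62 eV = 7.4012e-19 J
kappa = sqrt(2 * m * (V0-E)) / h_bar
= sqrt(2 * 9.109e-31 * 7.4012e-19) / 1.055e-34
= 1.1007e+10 /m
2*kappa*L = 2 * 1.1007e+10 * 1.79e-9
= 39.4034
T = exp(-39.4034) = 7.715108e-18

7.715108e-18


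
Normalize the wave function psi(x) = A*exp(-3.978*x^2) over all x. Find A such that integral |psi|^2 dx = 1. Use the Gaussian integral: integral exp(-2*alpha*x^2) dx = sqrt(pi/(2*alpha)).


integral |psi|^2 dx = A^2 * sqrt(pi/(2*alpha)) = 1
A^2 = sqrt(2*alpha/pi)
= sqrt(2 * 3.978 / pi)
= 1.591375
A = sqrt(1.591375)
= 1.2615

1.2615


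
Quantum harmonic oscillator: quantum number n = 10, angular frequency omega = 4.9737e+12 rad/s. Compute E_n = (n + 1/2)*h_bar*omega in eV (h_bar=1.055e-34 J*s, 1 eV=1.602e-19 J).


E = (n + 1/2) * h_bar * omega
= (10 + 0.5) * 1.055e-34 * 4.9737e+12
= 10.5 * 5.2473e-22
= 5.5096e-21 J
= 0.0344 eV

0.0344


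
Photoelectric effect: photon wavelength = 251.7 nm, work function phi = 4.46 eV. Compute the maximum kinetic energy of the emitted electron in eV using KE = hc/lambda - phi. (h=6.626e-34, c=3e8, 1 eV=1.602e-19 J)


E_photon = hc / lambda
= (6.626e-34)(3e8) / (251.7e-9)
= 7.8975e-19 J
= 4.9298 eV
KE = E_photon - phi
= 4.9298 - 4.46
= 0.4698 eV

0.4698


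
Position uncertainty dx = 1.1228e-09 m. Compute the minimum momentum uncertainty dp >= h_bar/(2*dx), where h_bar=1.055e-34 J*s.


dp = h_bar / (2 * dx)
= 1.055e-34 / (2 * 1.1228e-09)
= 1.055e-34 / 2.2456e-09
= 4.6981e-26 kg*m/s

4.6981e-26


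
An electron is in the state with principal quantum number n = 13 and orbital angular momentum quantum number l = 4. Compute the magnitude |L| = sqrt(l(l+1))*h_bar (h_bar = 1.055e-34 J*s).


L = sqrt(l*(l+1)) * h_bar
= sqrt(4 * 5) * 1.055e-34
= sqrt(20) * 1.055e-34
= 4.4721 * 1.055e-34
= 4.7181e-34 J*s

4.7181e-34


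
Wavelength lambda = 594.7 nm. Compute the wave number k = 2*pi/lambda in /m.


k = 2 * pi / lambda
= 6.2832 / (594.7e-9)
= 6.2832 / 5.9470e-07
= 1.0565e+07 /m

1.0565e+07


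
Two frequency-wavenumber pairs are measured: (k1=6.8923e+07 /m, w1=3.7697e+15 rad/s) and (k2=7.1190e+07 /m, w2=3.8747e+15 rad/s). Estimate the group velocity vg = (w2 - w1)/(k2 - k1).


vg = (w2 - w1) / (k2 - k1)
= (3.8747e+15 - 3.7697e+15) / (7.1190e+07 - 6.8923e+07)
= 1.0500e+14 / 2.2670e+06
= 4.6317e+07 m/s

4.6317e+07


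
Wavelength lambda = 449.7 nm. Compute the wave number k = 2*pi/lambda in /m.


k = 2 * pi / lambda
= 6.2832 / (449.7e-9)
= 6.2832 / 4.4970e-07
= 1.3972e+07 /m

1.3972e+07


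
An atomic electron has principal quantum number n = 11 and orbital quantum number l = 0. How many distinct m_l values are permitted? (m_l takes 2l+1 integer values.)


m_l ranges from -l to +l in integer steps
So m_l goes from -0 to +0
Count = 2l + 1 = 2*0 + 1
= 1

1


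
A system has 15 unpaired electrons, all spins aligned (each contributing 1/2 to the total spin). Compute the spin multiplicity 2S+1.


Total spin S = N * (1/2) = 15 * 0.5 = 7.5
Spin multiplicity = 2S + 1
= 2 * 7.5 + 1
= 16

16


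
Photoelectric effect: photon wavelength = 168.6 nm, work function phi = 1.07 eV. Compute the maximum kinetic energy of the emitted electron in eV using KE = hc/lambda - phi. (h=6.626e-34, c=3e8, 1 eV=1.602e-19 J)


E_photon = hc / lambda
= (6.626e-34)(3e8) / (168.6e-9)
= 1.1790e-18 J
= 7.3596 eV
KE = E_photon - phi
= 7.3596 - 1.07
= 6.2896 eV

6.2896


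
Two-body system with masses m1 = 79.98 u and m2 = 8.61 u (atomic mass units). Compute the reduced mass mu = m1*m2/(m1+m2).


mu = m1 * m2 / (m1 + m2)
= 79.98 * 8.61 / (79.98 + 8.61)
= 688.6278 / 88.59
= 7.7732 u

7.7732


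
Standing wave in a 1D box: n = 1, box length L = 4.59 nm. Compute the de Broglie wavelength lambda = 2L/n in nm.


lambda = 2L / n
= 2 * 4.59 / 1
= 9.18 / 1
= 9.18 nm

9.18


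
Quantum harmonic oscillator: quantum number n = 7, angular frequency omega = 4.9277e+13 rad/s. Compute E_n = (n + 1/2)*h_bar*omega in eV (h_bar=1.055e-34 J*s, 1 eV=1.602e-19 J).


E = (n + 1/2) * h_bar * omega
= (7 + 0.5) * 1.055e-34 * 4.9277e+13
= 7.5 * 5.1987e-21
= 3.8990e-20 J
= 0.2434 eV

0.2434


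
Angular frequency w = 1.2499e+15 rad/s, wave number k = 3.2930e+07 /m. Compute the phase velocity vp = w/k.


vp = w / k
= 1.2499e+15 / 3.2930e+07
= 3.7956e+07 m/s

3.7956e+07


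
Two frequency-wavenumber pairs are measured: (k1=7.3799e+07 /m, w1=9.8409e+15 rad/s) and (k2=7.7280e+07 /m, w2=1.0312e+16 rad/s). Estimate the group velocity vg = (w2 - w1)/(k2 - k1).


vg = (w2 - w1) / (k2 - k1)
= (1.0312e+16 - 9.8409e+15) / (7.7280e+07 - 7.3799e+07)
= 4.7110e+14 / 3.4810e+06
= 1.3533e+08 m/s

1.3533e+08


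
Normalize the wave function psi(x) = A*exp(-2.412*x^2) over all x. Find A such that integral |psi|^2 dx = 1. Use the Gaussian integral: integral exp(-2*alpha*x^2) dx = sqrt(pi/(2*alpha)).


integral |psi|^2 dx = A^2 * sqrt(pi/(2*alpha)) = 1
A^2 = sqrt(2*alpha/pi)
= sqrt(2 * 2.412 / pi)
= 1.239164
A = sqrt(1.239164)
= 1.1132

1.1132


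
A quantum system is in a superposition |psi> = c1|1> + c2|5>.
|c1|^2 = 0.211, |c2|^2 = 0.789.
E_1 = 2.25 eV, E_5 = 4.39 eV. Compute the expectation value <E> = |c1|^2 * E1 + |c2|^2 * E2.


<E> = |c1|^2 * E1 + |c2|^2 * E2
= 0.211 * 2.25 + 0.789 * 4.39
= 0.4748 + 3.4637
= 3.9385 eV

3.9385


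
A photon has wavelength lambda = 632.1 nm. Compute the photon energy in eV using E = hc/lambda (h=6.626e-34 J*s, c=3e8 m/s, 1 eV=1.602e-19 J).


E = hc / lambda
= (6.626e-34)(3e8) / (632.1e-9)
= 1.9878e-25 / 6.3210e-07
= 3.1448e-19 J
Converting to eV: 3.1448e-19 / 1.602e-19
= 1.963 eV

1.963


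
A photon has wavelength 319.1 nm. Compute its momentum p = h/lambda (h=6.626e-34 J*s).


p = h / lambda
= 6.626e-34 / (319.1e-9)
= 6.626e-34 / 3.1910e-07
= 2.0765e-27 kg*m/s

2.0765e-27


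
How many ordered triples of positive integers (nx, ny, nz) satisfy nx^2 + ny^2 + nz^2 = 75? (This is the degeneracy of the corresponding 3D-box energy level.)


Enumerate all (nx, ny, nz) with nx^2 + ny^2 + nz^2 = 75:
(1,5,7)
(1,7,5)
(5,1,7)
(5,5,5)
(5,7,1)
(7,1,5)
(7,5,1)
Total degeneracy = 7

7


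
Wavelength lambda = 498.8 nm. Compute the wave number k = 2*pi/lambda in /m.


k = 2 * pi / lambda
= 6.2832 / (498.8e-9)
= 6.2832 / 4.9880e-07
= 1.2597e+07 /m

1.2597e+07


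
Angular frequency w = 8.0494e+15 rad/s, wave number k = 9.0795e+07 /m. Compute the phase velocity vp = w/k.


vp = w / k
= 8.0494e+15 / 9.0795e+07
= 8.8655e+07 m/s

8.8655e+07


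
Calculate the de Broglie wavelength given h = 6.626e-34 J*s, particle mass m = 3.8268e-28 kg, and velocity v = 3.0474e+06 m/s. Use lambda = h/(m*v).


lambda = h / (m * v)
= 6.626e-34 / (3.8268e-28 * 3.0474e+06)
= 6.626e-34 / 1.1662e-21
= 5.6818e-13 m

5.6818e-13


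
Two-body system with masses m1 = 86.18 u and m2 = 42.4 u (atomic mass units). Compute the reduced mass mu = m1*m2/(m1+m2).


mu = m1 * m2 / (m1 + m2)
= 86.18 * 42.4 / (86.18 + 42.4)
= 3654.032 / 128.58
= 28.4184 u

28.4184


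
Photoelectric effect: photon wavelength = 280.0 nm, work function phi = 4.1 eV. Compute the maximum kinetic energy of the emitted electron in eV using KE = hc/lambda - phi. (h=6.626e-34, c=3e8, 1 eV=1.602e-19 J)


E_photon = hc / lambda
= (6.626e-34)(3e8) / (280.0e-9)
= 7.0993e-19 J
= 4.4315 eV
KE = E_photon - phi
= 4.4315 - 4.1
= 0.3315 eV

0.3315


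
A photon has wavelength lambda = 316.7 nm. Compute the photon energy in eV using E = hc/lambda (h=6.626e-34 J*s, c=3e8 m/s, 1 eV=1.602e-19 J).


E = hc / lambda
= (6.626e-34)(3e8) / (316.7e-9)
= 1.9878e-25 / 3.1670e-07
= 6.2766e-19 J
Converting to eV: 6.2766e-19 / 1.602e-19
= 3.918 eV

3.918


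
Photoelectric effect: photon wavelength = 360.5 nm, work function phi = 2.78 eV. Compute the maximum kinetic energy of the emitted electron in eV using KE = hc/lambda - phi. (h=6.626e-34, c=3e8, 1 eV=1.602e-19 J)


E_photon = hc / lambda
= (6.626e-34)(3e8) / (360.5e-9)
= 5.5140e-19 J
= 3.442 eV
KE = E_photon - phi
= 3.442 - 2.78
= 0.662 eV

0.662


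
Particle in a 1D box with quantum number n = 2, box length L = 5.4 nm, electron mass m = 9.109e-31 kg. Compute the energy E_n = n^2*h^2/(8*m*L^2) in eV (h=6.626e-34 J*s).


E = n^2 * h^2 / (8 * m * L^2)
= 2^2 * (6.626e-34)^2 / (8 * 9.109e-31 * (5.4e-9)^2)
= 4 * 4.3904e-67 / (8 * 9.109e-31 * 2.9160e-17)
= 8.2645e-21 J
= 0.0516 eV

0.0516


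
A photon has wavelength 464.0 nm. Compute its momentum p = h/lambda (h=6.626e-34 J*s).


p = h / lambda
= 6.626e-34 / (464.0e-9)
= 6.626e-34 / 4.6400e-07
= 1.4280e-27 kg*m/s

1.4280e-27


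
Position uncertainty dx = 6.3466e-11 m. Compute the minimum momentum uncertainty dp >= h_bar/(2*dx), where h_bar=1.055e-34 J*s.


dp = h_bar / (2 * dx)
= 1.055e-34 / (2 * 6.3466e-11)
= 1.055e-34 / 1.2693e-10
= 8.3115e-25 kg*m/s

8.3115e-25


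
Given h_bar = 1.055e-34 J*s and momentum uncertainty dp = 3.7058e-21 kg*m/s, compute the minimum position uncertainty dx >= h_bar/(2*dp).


dx = h_bar / (2 * dp)
= 1.055e-34 / (2 * 3.7058e-21)
= 1.055e-34 / 7.4116e-21
= 1.4234e-14 m

1.4234e-14


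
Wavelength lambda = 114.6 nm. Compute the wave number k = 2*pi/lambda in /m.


k = 2 * pi / lambda
= 6.2832 / (114.6e-9)
= 6.2832 / 1.1460e-07
= 5.4827e+07 /m

5.4827e+07


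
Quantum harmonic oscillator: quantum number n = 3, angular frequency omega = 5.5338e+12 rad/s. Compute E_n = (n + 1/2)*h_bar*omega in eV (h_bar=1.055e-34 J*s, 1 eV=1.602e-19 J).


E = (n + 1/2) * h_bar * omega
= (3 + 0.5) * 1.055e-34 * 5.5338e+12
= 3.5 * 5.8382e-22
= 2.0434e-21 J
= 0.0128 eV

0.0128


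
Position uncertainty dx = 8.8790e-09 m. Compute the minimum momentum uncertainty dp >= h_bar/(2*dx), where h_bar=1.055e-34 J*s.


dp = h_bar / (2 * dx)
= 1.055e-34 / (2 * 8.8790e-09)
= 1.055e-34 / 1.7758e-08
= 5.9410e-27 kg*m/s

5.9410e-27


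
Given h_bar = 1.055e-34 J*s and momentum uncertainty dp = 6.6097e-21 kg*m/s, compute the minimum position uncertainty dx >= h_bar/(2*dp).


dx = h_bar / (2 * dp)
= 1.055e-34 / (2 * 6.6097e-21)
= 1.055e-34 / 1.3219e-20
= 7.9807e-15 m

7.9807e-15
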